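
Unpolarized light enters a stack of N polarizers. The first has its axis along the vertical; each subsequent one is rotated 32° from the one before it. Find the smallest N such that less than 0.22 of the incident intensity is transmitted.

N = 4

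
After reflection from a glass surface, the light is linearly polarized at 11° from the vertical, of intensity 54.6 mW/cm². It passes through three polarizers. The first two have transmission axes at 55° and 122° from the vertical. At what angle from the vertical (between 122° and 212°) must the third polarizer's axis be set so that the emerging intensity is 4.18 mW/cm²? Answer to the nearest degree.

θ ≈ 132°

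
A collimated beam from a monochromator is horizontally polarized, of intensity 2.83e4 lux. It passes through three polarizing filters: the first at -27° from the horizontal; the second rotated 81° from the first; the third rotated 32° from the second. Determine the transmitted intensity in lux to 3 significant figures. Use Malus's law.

By Malus's law, I₁ = 2.83e4 lux · cos²(27°) = 2.247e+04 lux.
I₂ = I₁ · cos²(81°) = 2.247e+04 · 0.02447 = 549.8 lux.
I₃ = I₂ · cos²(32°) = 549.8 · 0.7192 = 395.4 lux.

I ≈ 395 lux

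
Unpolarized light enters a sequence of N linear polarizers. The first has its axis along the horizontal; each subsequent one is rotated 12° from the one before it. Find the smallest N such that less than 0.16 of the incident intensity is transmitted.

First polarizer halves the unpolarized light: factor 1/2.
Each further stage multiplies by cos²(12°) = 0.9568.
After N polarizers: T = 0.5·0.9568^(N−1). Require T < 0.16 ⇒ N−1 > ln(0.16/0.5)/ln(0.9568) = 25.79, so N−1 ≥ 26 and N = 27.
Check: N=27 gives T = 0.1585 < 0.16; N=26 gives T = 0.1656.

N = 27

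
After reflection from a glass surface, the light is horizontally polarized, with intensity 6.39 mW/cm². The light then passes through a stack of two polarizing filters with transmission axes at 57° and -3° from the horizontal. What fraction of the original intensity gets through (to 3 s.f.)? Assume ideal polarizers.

By Malus's law, I₁ = 6.39 mW/cm² · cos²(57°) = 1.895 mW/cm².
I₂ = I₁ · cos²(60°) = 1.895 · 0.25 = 0.4739 mW/cm².
Transmitted fraction = 0.07416.

I/I₀ ≈ 0.0742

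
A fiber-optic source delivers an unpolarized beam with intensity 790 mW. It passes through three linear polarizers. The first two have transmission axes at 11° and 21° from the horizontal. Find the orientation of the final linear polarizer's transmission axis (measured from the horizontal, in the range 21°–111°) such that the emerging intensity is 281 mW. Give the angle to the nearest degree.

θ ≈ 52°

Unpolarized light through the first polarizer → I₁ = ½ I₀, now polarized at 11°.
I₂ = I₁ cos²(21° − 11°) = 0.5 I₀ · cos²(10°) = 0.4849 I₀.
Target fraction: 281 / 790 mW = 0.3557 of I₀.
Need I₃/I₀ = 0.3557, so cos²(θ − 21°) = 0.3557 / 0.4849 = 0.7335.
θ − 21° = arccos(√0.7335) = 31.1°, giving θ ≈ 21 + 31.1 = 52.1°.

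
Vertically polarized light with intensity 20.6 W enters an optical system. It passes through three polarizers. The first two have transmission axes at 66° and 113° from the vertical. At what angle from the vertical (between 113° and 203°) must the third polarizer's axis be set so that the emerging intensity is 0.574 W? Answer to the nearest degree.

θ ≈ 166°

I₁ = I₀ cos²(66° − 0°) = I₀ cos²(66°) = 0.1654 I₀.
I₂ = I₁ cos²(113° − 66°) = 0.1654 I₀ · cos²(47°) = 0.07695 I₀.
Target fraction: 0.574 / 20.6 W = 0.02786 of I₀.
Need I₃/I₀ = 0.02786, so cos²(θ − 113°) = 0.02786 / 0.07695 = 0.3621.
θ − 113° = arccos(√0.3621) = 53.0°, giving θ ≈ 113 + 53.0 = 166.0°.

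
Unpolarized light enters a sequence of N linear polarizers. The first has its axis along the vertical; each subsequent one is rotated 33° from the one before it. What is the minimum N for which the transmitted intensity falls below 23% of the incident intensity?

N = 4

First polarizer halves the unpolarized light: factor 1/2.
Each further stage multiplies by cos²(33°) = 0.7034.
After N polarizers: T = 0.5·0.7034^(N−1). Require T < 0.23 ⇒ N−1 > ln(0.23/0.5)/ln(0.7034) = 2.21, so N−1 ≥ 3 and N = 4.
Check: N=4 gives T = 0.174 < 0.23; N=3 gives T = 0.2474.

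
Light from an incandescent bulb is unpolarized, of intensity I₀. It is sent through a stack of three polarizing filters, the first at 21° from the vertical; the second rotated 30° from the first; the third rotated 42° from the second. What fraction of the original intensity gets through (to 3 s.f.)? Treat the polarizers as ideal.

≈ 0.207 I₀

Unpolarized light through the first polarizer → I₁ = ½ I₀, now polarized at 21°.
I₂ = I₁ cos²(30°) = 0.5 · 0.75 I₀ = 0.375 I₀.
I₃ = I₂ cos²(42°) = 0.375 · 0.5523 I₀ = 0.2071 I₀.
Transmitted fraction = 0.2071.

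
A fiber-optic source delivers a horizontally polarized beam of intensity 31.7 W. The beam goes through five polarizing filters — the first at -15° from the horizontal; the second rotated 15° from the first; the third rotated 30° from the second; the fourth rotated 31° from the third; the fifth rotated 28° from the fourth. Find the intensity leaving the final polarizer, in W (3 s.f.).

I ≈ 11.9 W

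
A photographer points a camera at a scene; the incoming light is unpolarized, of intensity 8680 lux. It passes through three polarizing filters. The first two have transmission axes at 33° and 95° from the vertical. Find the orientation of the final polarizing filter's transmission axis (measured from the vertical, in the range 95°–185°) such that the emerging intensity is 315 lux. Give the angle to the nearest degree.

Unpolarized light through the first polarizer → I₁ = ½ I₀, now polarized at 33°.
I₂ = I₁ cos²(95° − 33°) = 0.5 I₀ · cos²(62°) = 0.1102 I₀.
Target fraction: 315 / 8680 lux = 0.03629 of I₀.
Need I₃/I₀ = 0.03629, so cos²(θ − 95°) = 0.03629 / 0.1102 = 0.3293.
θ − 95° = arccos(√0.3293) = 55.0°, giving θ ≈ 95 + 55.0 = 150.0°.

θ ≈ 150°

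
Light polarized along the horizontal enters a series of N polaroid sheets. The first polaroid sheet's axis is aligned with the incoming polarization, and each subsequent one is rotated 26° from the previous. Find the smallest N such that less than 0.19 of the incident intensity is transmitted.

N = 9

First polarizer is aligned with the polarization: full transmission.
Each further stage multiplies by cos²(26°) = 0.8078.
After N polarizers: T = 0.8078^(N−1). Require T < 0.19 ⇒ N−1 > ln(0.19)/ln(0.8078) = 7.78, so N−1 ≥ 8 and N = 9.
Check: N=9 gives T = 0.1814 < 0.19; N=8 gives T = 0.2245.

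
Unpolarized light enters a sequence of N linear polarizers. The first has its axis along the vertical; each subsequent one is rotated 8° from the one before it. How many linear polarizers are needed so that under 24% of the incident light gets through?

N = 39

First polarizer halves the unpolarized light: factor 1/2.
Each further stage multiplies by cos²(8°) = 0.9806.
After N polarizers: T = 0.5·0.9806^(N−1). Require T < 0.24 ⇒ N−1 > ln(0.24/0.5)/ln(0.9806) = 37.53, so N−1 ≥ 38 and N = 39.
Check: N=39 gives T = 0.2378 < 0.24; N=38 gives T = 0.2425.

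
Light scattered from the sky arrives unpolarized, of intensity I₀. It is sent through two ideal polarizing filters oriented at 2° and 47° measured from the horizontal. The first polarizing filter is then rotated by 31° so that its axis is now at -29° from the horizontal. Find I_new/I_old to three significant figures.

I_new/I_old ≈ 0.117

Before rotation:
Unpolarized light through the first polarizer → I₁ = ½ I₀, now polarized at 2°.
I₂ = I₁ cos²(47° − 2°) = 0.5 I₀ · cos²(45°) = 0.25 I₀.
After rotation:
Unpolarized light through the first polarizer → I₁ = ½ I₀, now polarized at -29°.
I₂ = I₁ cos²(47° + 29°) = 0.5 I₀ · cos²(76°) = 0.02926 I₀.
Ratio = 0.02926 / 0.25 = 0.1171.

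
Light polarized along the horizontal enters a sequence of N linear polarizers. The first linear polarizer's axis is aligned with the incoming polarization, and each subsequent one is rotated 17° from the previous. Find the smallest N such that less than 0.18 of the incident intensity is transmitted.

First polarizer is aligned with the polarization: full transmission.
Each further stage multiplies by cos²(17°) = 0.9145.
After N polarizers: T = 0.9145^(N−1). Require T < 0.18 ⇒ N−1 > ln(0.18)/ln(0.9145) = 19.19, so N−1 ≥ 20 and N = 21.
Check: N=21 gives T = 0.1674 < 0.18; N=20 gives T = 0.1831.

N = 21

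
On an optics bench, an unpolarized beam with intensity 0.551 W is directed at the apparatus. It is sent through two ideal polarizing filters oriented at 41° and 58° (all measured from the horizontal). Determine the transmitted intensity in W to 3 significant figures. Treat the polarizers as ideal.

I ≈ 0.252 W

Unpolarized light through the first polarizer → I₁ = 0.551 W/2 = 0.2755 W, polarized at 41°.
I₂ = I₁ · cos²(17°) = 0.2755 · 0.9145 = 0.2519 W.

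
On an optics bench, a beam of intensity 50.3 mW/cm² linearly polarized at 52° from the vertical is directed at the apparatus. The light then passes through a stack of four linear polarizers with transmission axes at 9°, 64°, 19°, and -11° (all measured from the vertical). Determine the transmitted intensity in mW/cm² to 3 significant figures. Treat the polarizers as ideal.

I ≈ 3.32 mW/cm²

I₁ = 50.3 mW/cm² · cos²(43°) = 26.9 mW/cm².
I₂ = I₁ · cos²(55°) = 26.9 · 0.329 = 8.851 mW/cm².
I₃ = I₂ · cos²(45°) = 8.851 · 0.5 = 4.426 mW/cm².
I₄ = I₃ · cos²(30°) = 4.426 · 0.75 = 3.319 mW/cm².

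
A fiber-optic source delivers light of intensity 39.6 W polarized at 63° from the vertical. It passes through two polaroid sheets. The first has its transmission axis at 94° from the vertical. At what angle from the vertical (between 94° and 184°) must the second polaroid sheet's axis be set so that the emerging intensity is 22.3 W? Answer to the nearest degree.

By Malus's law, I₁ = I₀ cos²(94° − 63°) = I₀ cos²(31°) = 0.7347 I₀.
Target fraction: 22.3 / 39.6 W = 0.5631 of I₀.
Need I₂/I₀ = 0.5631, so cos²(θ − 94°) = 0.5631 / 0.7347 = 0.7664.
θ − 94° = arccos(√0.7664) = 28.9°, giving θ ≈ 94 + 28.9 = 122.9°.

θ ≈ 123°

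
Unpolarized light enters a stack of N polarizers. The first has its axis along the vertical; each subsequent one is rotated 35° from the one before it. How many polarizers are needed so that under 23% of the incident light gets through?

N = 3

First polarizer halves the unpolarized light: factor 1/2.
Each further stage multiplies by cos²(35°) = 0.671.
After N polarizers: T = 0.5·0.671^(N−1). Require T < 0.23 ⇒ N−1 > ln(0.23/0.5)/ln(0.671) = 1.95, so N−1 ≥ 2 and N = 3.
Check: N=3 gives T = 0.2251 < 0.23; N=2 gives T = 0.3355.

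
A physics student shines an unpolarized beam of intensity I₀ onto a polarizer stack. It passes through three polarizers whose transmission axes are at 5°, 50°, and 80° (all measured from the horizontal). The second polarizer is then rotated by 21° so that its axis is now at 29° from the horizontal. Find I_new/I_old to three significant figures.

I_new/I_old ≈ 0.881

Before rotation:
Unpolarized light through the first polarizer → I₁ = ½ I₀, now polarized at 5°.
I₂ = I₁ cos²(50° − 5°) = 0.5 I₀ · cos²(45°) = 0.25 I₀.
I₃ = I₂ cos²(80° − 50°) = 0.25 I₀ · cos²(30°) = 0.1875 I₀.
After rotation:
Unpolarized light through the first polarizer → I₁ = ½ I₀, now polarized at 5°.
I₂ = I₁ cos²(29° − 5°) = 0.5 I₀ · cos²(24°) = 0.4173 I₀.
I₃ = I₂ cos²(80° − 29°) = 0.4173 I₀ · cos²(51°) = 0.1653 I₀.
Ratio = 0.1653 / 0.1875 = 0.8814.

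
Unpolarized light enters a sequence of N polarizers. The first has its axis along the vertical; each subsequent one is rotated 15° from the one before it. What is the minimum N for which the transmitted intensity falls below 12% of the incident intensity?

N = 22

First polarizer halves the unpolarized light: factor 1/2.
Each further stage multiplies by cos²(15°) = 0.933.
After N polarizers: T = 0.5·0.933^(N−1). Require T < 0.12 ⇒ N−1 > ln(0.12/0.5)/ln(0.933) = 20.58, so N−1 ≥ 21 and N = 22.
Check: N=22 gives T = 0.1166 < 0.12; N=21 gives T = 0.1249.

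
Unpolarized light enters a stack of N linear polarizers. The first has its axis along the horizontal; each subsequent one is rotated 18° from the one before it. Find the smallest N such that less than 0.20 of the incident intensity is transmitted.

N = 11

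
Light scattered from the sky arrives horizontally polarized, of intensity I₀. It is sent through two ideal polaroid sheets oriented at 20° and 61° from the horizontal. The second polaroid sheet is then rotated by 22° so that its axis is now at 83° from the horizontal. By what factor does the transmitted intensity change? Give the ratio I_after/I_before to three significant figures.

I_new/I_old ≈ 0.362

Before rotation:
By Malus's law, I₁ = I₀ cos²(20° − 0°) = I₀ cos²(20°) = 0.883 I₀.
I₂ = I₁ cos²(61° − 20°) = 0.883 I₀ · cos²(41°) = 0.503 I₀.
After rotation:
I₁ = I₀ cos²(20° − 0°) = I₀ cos²(20°) = 0.883 I₀.
I₂ = I₁ cos²(83° − 20°) = 0.883 I₀ · cos²(63°) = 0.182 I₀.
Ratio = 0.182 / 0.503 = 0.3619.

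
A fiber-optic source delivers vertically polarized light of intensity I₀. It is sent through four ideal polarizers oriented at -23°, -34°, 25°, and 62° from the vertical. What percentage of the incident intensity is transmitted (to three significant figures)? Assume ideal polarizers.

I₁ = I₀ cos²(-23° − 0°) = I₀ cos²(23°) = 0.8473 I₀.
I₂ = I₁ cos²(-34° + 23°) = 0.8473 I₀ · cos²(11°) = 0.8165 I₀.
I₃ = I₂ cos²(25° + 34°) = 0.8165 I₀ · cos²(59°) = 0.2166 I₀.
I₄ = I₃ cos²(62° − 25°) = 0.2166 I₀ · cos²(37°) = 0.1381 I₀.
That is 13.81% of the incident intensity.

≈ 13.8%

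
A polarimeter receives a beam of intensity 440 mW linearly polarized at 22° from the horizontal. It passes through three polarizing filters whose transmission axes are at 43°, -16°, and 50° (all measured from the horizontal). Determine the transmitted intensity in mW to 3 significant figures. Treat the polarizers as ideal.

I ≈ 16.8 mW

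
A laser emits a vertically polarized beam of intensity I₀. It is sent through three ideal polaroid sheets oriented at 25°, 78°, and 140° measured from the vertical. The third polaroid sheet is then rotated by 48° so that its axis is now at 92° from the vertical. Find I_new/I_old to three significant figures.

Before rotation:
I₁ = I₀ cos²(25° − 0°) = I₀ cos²(25°) = 0.8214 I₀.
I₂ = I₁ cos²(78° − 25°) = 0.8214 I₀ · cos²(53°) = 0.2975 I₀.
I₃ = I₂ cos²(140° − 78°) = 0.2975 I₀ · cos²(62°) = 0.06557 I₀.
After rotation:
I₁ = I₀ cos²(25° − 0°) = I₀ cos²(25°) = 0.8214 I₀.
I₂ = I₁ cos²(78° − 25°) = 0.8214 I₀ · cos²(53°) = 0.2975 I₀.
I₃ = I₂ cos²(92° − 78°) = 0.2975 I₀ · cos²(14°) = 0.2801 I₀.
Ratio = 0.2801 / 0.06557 = 4.272.

I_new/I_old ≈ 4.27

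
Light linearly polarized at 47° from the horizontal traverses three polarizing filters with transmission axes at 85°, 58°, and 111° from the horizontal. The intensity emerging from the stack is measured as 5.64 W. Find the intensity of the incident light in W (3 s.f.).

I₀ ≈ 31.6 W

I₁ = I₀ cos²(85° − 47°) = I₀ cos²(38°) = 0.621 I₀.
I₂ = I₁ cos²(58° − 85°) = 0.621 I₀ · cos²(27°) = 0.493 I₀.
I₃ = I₂ cos²(111° − 58°) = 0.493 I₀ · cos²(53°) = 0.1785 I₀.
So 5.64 W = 0.1785 I₀, giving I₀ = 5.64/0.1785 = 31.59 W.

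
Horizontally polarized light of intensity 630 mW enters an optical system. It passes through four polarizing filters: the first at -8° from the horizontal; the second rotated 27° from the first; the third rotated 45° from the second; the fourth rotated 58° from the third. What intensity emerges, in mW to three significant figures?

I ≈ 68.9 mW

I₁ = 630 mW · cos²(8°) = 617.8 mW.
I₂ = I₁ · cos²(27°) = 617.8 · 0.7939 = 490.5 mW.
I₃ = I₂ · cos²(45°) = 490.5 · 0.5 = 245.2 mW.
I₄ = I₃ · cos²(58°) = 245.2 · 0.2808 = 68.86 mW.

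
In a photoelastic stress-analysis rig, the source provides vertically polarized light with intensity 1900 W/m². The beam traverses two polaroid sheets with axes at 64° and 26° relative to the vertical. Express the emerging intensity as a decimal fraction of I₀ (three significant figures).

I₁ = 1900 W/m² · cos²(64°) = 365.1 W/m².
I₂ = I₁ · cos²(38°) = 365.1 · 0.621 = 226.7 W/m².
Transmitted fraction = 0.1193.

I/I₀ ≈ 0.119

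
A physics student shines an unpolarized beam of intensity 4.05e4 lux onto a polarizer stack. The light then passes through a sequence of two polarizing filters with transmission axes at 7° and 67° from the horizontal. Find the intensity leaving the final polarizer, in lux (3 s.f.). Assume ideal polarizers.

Unpolarized light through the first polarizer → I₁ = 4.05e4 lux/2 = 2.025e+04 lux, polarized at 7°.
I₂ = I₁ · cos²(60°) = 2.025e+04 · 0.25 = 5063 lux.

I ≈ 5060 lux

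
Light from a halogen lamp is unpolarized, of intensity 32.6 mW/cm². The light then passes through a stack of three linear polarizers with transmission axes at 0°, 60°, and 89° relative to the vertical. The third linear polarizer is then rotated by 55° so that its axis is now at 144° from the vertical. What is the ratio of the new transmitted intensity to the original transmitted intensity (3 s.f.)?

I_new/I_old ≈ 0.0143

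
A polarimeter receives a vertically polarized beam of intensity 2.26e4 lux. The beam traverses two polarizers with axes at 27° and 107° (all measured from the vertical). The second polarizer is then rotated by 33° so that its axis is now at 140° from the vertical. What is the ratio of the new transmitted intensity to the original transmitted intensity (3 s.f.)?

I_new/I_old ≈ 5.06

Before rotation:
By Malus's law, I₁ = I₀ cos²(27° − 0°) = I₀ cos²(27°) = 0.7939 I₀.
I₂ = I₁ cos²(107° − 27°) = 0.7939 I₀ · cos²(80°) = 0.02394 I₀.
After rotation:
I₁ = I₀ cos²(27° − 0°) = I₀ cos²(27°) = 0.7939 I₀.
Angle between axes 1 and 2: 67°. I₂ = 0.7939 I₀ · cos²(67°) = 0.1212 I₀.
Ratio = 0.1212 / 0.02394 = 5.063.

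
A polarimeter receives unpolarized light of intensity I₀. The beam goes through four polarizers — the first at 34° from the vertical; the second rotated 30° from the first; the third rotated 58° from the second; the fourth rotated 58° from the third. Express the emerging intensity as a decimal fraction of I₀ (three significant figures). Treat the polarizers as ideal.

≈ 0.0296 I₀

Unpolarized light through the first polarizer → I₁ = ½ I₀, now polarized at 34°.
I₂ = I₁ cos²(30°) = 0.5 · 0.75 I₀ = 0.375 I₀.
I₃ = I₂ cos²(58°) = 0.375 · 0.2808 I₀ = 0.1053 I₀.
I₄ = I₃ cos²(58°) = 0.1053 · 0.2808 I₀ = 0.02957 I₀.
Transmitted fraction = 0.02957.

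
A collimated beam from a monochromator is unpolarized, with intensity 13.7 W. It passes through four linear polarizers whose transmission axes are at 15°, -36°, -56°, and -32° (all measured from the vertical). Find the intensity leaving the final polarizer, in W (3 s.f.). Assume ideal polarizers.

Unpolarized light through the first polarizer → I₁ = 13.7 W/2 = 6.85 W, polarized at 15°.
I₂ = I₁ · cos²(51°) = 6.85 · 0.396 = 2.713 W.
I₃ = I₂ · cos²(20°) = 2.713 · 0.883 = 2.396 W.
I₄ = I₃ · cos²(24°) = 2.396 · 0.8346 = 1.999 W.

I ≈ 2.00 W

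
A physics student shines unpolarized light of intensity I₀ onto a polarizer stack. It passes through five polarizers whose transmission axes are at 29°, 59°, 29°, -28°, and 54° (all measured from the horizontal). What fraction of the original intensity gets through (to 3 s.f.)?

Unpolarized light through the first polarizer → I₁ = ½ I₀, now polarized at 29°.
I₂ = I₁ cos²(59° − 29°) = 0.5 I₀ · cos²(30°) = 0.375 I₀.
I₃ = I₂ cos²(29° − 59°) = 0.375 I₀ · cos²(30°) = 0.2813 I₀.
I₄ = I₃ cos²(-28° − 29°) = 0.2813 I₀ · cos²(57°) = 0.08343 I₀.
I₅ = I₄ cos²(54° + 28°) = 0.08343 I₀ · cos²(82°) = 0.001616 I₀.
Transmitted fraction = 0.001616.

≈ 0.00162 I₀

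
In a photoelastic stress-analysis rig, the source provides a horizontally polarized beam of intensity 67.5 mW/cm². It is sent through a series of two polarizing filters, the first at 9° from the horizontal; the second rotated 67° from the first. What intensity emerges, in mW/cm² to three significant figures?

I ≈ 10.1 mW/cm²

I₁ = 67.5 mW/cm² · cos²(9°) = 65.85 mW/cm².
I₂ = I₁ · cos²(67°) = 65.85 · 0.1527 = 10.05 mW/cm².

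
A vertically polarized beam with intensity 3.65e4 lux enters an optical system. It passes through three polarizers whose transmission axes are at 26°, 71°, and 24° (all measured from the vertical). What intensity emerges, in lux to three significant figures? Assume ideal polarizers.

By Malus's law, I₁ = 3.65e4 lux · cos²(26°) = 2.949e+04 lux.
I₂ = I₁ · cos²(45°) = 2.949e+04 · 0.5 = 1.474e+04 lux.
I₃ = I₂ · cos²(47°) = 1.474e+04 · 0.4651 = 6857 lux.

I ≈ 6860 lux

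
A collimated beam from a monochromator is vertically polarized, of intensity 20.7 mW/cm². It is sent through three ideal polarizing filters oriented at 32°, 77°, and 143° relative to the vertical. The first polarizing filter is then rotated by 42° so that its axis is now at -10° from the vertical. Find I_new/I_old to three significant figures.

Before rotation:
I₁ = I₀ cos²(32° − 0°) = I₀ cos²(32°) = 0.7192 I₀.
I₂ = I₁ cos²(77° − 32°) = 0.7192 I₀ · cos²(45°) = 0.3596 I₀.
I₃ = I₂ cos²(143° − 77°) = 0.3596 I₀ · cos²(66°) = 0.05949 I₀.
After rotation:
I₁ = I₀ cos²(-10° − 0°) = I₀ cos²(10°) = 0.9698 I₀.
I₂ = I₁ cos²(77° + 10°) = 0.9698 I₀ · cos²(87°) = 0.002656 I₀.
I₃ = I₂ cos²(143° − 77°) = 0.002656 I₀ · cos²(66°) = 0.0004395 I₀.
Ratio = 0.0004395 / 0.05949 = 0.007387.

I_new/I_old ≈ 0.00739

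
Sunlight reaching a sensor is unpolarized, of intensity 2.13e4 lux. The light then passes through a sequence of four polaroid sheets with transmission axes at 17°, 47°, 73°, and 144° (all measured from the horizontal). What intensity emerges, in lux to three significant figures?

I ≈ 684 lux

Unpolarized light through the first polarizer → I₁ = 2.13e4 lux/2 = 1.065e+04 lux, polarized at 17°.
I₂ = I₁ · cos²(30°) = 1.065e+04 · 0.75 = 7988 lux.
I₃ = I₂ · cos²(26°) = 7988 · 0.8078 = 6453 lux.
I₄ = I₃ · cos²(71°) = 6453 · 0.106 = 683.9 lux.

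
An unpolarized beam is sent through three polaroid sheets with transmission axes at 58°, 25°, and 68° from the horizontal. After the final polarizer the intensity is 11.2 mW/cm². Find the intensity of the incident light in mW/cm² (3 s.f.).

Unpolarized light through the first polarizer → I₁ = ½ I₀, now polarized at 58°.
I₂ = I₁ cos²(25° − 58°) = 0.5 I₀ · cos²(33°) = 0.3517 I₀.
I₃ = I₂ cos²(68° − 25°) = 0.3517 I₀ · cos²(43°) = 0.1881 I₀.
So 11.2 mW/cm² = 0.1881 I₀, giving I₀ = 11.2/0.1881 = 59.54 mW/cm².

I₀ ≈ 59.5 mW/cm²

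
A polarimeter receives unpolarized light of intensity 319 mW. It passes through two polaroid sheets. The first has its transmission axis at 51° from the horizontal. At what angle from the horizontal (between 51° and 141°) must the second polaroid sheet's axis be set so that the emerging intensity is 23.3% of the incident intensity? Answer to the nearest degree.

θ ≈ 98°

Unpolarized light through the first polarizer → I₁ = ½ I₀, now polarized at 51°.
Need I₂/I₀ = 0.233, so cos²(θ − 51°) = 0.233 / 0.5 = 0.466.
θ − 51° = arccos(√0.466) = 46.9°, giving θ ≈ 51 + 46.9 = 97.9°.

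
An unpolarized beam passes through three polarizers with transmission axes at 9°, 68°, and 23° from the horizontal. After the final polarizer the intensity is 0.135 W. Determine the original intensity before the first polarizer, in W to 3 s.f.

Unpolarized light through the first polarizer → I₁ = ½ I₀, now polarized at 9°.
I₂ = I₁ cos²(68° − 9°) = 0.5 I₀ · cos²(59°) = 0.1326 I₀.
I₃ = I₂ cos²(23° − 68°) = 0.1326 I₀ · cos²(45°) = 0.06632 I₀.
So 0.135 W = 0.06632 I₀, giving I₀ = 0.135/0.06632 = 2.036 W.

I₀ ≈ 2.04 W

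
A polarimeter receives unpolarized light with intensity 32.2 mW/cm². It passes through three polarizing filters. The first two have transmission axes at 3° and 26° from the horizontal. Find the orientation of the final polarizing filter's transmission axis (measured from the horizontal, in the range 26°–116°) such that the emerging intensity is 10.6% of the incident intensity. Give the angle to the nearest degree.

Unpolarized light through the first polarizer → I₁ = ½ I₀, now polarized at 3°.
I₂ = I₁ cos²(26° − 3°) = 0.5 I₀ · cos²(23°) = 0.4237 I₀.
Need I₃/I₀ = 0.106, so cos²(θ − 26°) = 0.106 / 0.4237 = 0.2502.
θ − 26° = arccos(√0.2502) = 60.0°, giving θ ≈ 26 + 60.0 = 86.0°.

θ ≈ 86°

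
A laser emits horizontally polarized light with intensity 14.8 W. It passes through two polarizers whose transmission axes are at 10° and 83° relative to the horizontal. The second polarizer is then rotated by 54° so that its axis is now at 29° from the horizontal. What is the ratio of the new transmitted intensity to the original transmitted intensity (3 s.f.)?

I_new/I_old ≈ 10.5

Before rotation:
I₁ = I₀ cos²(10° − 0°) = I₀ cos²(10°) = 0.9698 I₀.
I₂ = I₁ cos²(83° − 10°) = 0.9698 I₀ · cos²(73°) = 0.0829 I₀.
After rotation:
I₁ = I₀ cos²(10° − 0°) = I₀ cos²(10°) = 0.9698 I₀.
I₂ = I₁ cos²(29° − 10°) = 0.9698 I₀ · cos²(19°) = 0.867 I₀.
Ratio = 0.867 / 0.0829 = 10.46.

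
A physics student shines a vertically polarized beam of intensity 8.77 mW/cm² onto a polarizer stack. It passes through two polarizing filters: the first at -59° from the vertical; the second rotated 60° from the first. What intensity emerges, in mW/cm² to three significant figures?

I ≈ 0.582 mW/cm²

I₁ = 8.77 mW/cm² · cos²(59°) = 2.326 mW/cm².
I₂ = I₁ · cos²(60°) = 2.326 · 0.25 = 0.5816 mW/cm².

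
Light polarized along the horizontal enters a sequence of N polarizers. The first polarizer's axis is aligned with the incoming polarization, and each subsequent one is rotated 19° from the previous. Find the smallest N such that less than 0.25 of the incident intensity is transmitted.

N = 14

First polarizer is aligned with the polarization: full transmission.
Each further stage multiplies by cos²(19°) = 0.894.
After N polarizers: T = 0.894^(N−1). Require T < 0.25 ⇒ N−1 > ln(0.25)/ln(0.894) = 12.37, so N−1 ≥ 13 and N = 14.
Check: N=14 gives T = 0.233 < 0.25; N=13 gives T = 0.2607.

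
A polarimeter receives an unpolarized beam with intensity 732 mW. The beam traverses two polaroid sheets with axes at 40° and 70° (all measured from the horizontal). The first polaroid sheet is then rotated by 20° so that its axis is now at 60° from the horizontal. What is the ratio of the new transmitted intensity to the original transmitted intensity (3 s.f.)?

I_new/I_old ≈ 1.29

Before rotation:
Unpolarized light through the first polarizer → I₁ = ½ I₀, now polarized at 40°.
I₂ = I₁ cos²(70° − 40°) = 0.5 I₀ · cos²(30°) = 0.375 I₀.
After rotation:
Unpolarized light through the first polarizer → I₁ = ½ I₀, now polarized at 60°.
I₂ = I₁ cos²(70° − 60°) = 0.5 I₀ · cos²(10°) = 0.4849 I₀.
Ratio = 0.4849 / 0.375 = 1.293.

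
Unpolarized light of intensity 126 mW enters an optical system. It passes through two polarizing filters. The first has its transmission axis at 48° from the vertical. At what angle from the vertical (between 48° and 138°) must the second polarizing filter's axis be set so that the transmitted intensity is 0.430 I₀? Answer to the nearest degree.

θ ≈ 70°

Unpolarized light through the first polarizer → I₁ = ½ I₀, now polarized at 48°.
Need I₂/I₀ = 0.43, so cos²(θ − 48°) = 0.43 / 0.5 = 0.86.
θ − 48° = arccos(√0.86) = 22.0°, giving θ ≈ 48 + 22.0 = 70.0°.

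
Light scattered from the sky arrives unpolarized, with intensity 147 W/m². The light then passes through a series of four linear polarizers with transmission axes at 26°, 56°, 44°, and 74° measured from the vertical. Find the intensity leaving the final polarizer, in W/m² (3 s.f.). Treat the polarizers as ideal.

Unpolarized light through the first polarizer → I₁ = 147 W/m²/2 = 73.5 W/m², polarized at 26°.
I₂ = I₁ · cos²(30°) = 73.5 · 0.75 = 55.13 W/m².
I₃ = I₂ · cos²(12°) = 55.13 · 0.9568 = 52.74 W/m².
I₄ = I₃ · cos²(30°) = 52.74 · 0.75 = 39.56 W/m².

I ≈ 39.6 W/m²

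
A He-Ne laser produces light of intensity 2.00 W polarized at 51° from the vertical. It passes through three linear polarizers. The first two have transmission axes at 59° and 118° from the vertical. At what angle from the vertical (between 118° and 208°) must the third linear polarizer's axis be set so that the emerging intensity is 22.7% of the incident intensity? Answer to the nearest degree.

By Malus's law, I₁ = I₀ cos²(59° − 51°) = I₀ cos²(8°) = 0.9806 I₀.
I₂ = I₁ cos²(118° − 59°) = 0.9806 I₀ · cos²(59°) = 0.2601 I₀.
Need I₃/I₀ = 0.227, so cos²(θ − 118°) = 0.227 / 0.2601 = 0.8727.
θ − 118° = arccos(√0.8727) = 20.9°, giving θ ≈ 118 + 20.9 = 138.9°.

θ ≈ 139°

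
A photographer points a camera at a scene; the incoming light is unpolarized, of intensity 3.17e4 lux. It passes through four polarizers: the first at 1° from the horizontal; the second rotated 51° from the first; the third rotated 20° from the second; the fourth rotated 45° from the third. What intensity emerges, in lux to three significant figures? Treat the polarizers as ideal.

I ≈ 2770 lux

Unpolarized light through the first polarizer → I₁ = 3.17e4 lux/2 = 1.585e+04 lux, polarized at 1°.
I₂ = I₁ · cos²(51°) = 1.585e+04 · 0.396 = 6277 lux.
I₃ = I₂ · cos²(20°) = 6277 · 0.883 = 5543 lux.
I₄ = I₃ · cos²(45°) = 5543 · 0.5 = 2771 lux.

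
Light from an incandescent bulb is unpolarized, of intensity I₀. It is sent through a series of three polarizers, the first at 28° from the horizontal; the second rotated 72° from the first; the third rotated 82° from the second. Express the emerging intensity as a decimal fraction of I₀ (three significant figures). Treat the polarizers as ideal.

Unpolarized light through the first polarizer → I₁ = ½ I₀, now polarized at 28°.
I₂ = I₁ cos²(72°) = 0.5 · 0.09549 I₀ = 0.04775 I₀.
I₃ = I₂ cos²(82°) = 0.04775 · 0.01937 I₀ = 0.0009248 I₀.
Transmitted fraction = 0.0009248.

≈ 0.000925 I₀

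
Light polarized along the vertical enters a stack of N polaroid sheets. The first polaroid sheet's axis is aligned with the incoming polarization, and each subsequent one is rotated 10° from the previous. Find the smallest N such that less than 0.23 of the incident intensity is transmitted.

N = 50

First polarizer is aligned with the polarization: full transmission.
Each further stage multiplies by cos²(10°) = 0.9698.
After N polarizers: T = 0.9698^(N−1). Require T < 0.23 ⇒ N−1 > ln(0.23)/ln(0.9698) = 48.00, so N−1 ≥ 49 and N = 50.
Check: N=50 gives T = 0.2231 < 0.23; N=49 gives T = 0.23.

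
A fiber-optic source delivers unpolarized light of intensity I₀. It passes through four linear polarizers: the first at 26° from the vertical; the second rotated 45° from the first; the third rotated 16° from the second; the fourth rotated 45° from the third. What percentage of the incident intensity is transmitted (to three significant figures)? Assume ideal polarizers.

≈ 11.6%

Unpolarized light through the first polarizer → I₁ = ½ I₀, now polarized at 26°.
I₂ = I₁ cos²(45°) = 0.5 · 0.5 I₀ = 0.25 I₀.
I₃ = I₂ cos²(16°) = 0.25 · 0.924 I₀ = 0.231 I₀.
I₄ = I₃ cos²(45°) = 0.231 · 0.5 I₀ = 0.1155 I₀.
That is 11.55% of the incident intensity.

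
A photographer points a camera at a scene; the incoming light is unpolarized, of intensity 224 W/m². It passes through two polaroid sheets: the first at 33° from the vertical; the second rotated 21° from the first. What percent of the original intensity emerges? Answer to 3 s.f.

≈ 43.6%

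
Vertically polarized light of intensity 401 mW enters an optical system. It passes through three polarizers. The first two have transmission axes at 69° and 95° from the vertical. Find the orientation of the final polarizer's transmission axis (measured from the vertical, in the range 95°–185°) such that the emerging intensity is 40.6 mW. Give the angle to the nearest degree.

By Malus's law, I₁ = I₀ cos²(69° − 0°) = I₀ cos²(69°) = 0.1284 I₀.
I₂ = I₁ cos²(95° − 69°) = 0.1284 I₀ · cos²(26°) = 0.1037 I₀.
Target fraction: 40.6 / 401 mW = 0.1012 of I₀.
Need I₃/I₀ = 0.1012, so cos²(θ − 95°) = 0.1012 / 0.1037 = 0.9759.
θ − 95° = arccos(√0.9759) = 8.9°, giving θ ≈ 95 + 8.9 = 103.9°.

θ ≈ 104°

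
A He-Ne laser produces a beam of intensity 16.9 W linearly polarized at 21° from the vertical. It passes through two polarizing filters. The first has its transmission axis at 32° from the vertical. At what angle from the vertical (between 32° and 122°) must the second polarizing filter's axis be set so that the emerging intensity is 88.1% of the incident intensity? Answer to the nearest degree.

θ ≈ 49°

I₁ = I₀ cos²(32° − 21°) = I₀ cos²(11°) = 0.9636 I₀.
Need I₂/I₀ = 0.881, so cos²(θ − 32°) = 0.881 / 0.9636 = 0.9143.
θ − 32° = arccos(√0.9143) = 17.0°, giving θ ≈ 32 + 17.0 = 49.0°.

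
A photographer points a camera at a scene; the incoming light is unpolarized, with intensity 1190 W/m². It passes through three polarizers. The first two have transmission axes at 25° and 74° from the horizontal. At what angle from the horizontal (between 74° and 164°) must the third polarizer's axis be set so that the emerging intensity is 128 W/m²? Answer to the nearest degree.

θ ≈ 119°

Unpolarized light through the first polarizer → I₁ = ½ I₀, now polarized at 25°.
I₂ = I₁ cos²(74° − 25°) = 0.5 I₀ · cos²(49°) = 0.2152 I₀.
Target fraction: 128 / 1190 W/m² = 0.1076 of I₀.
Need I₃/I₀ = 0.1076, so cos²(θ − 74°) = 0.1076 / 0.2152 = 0.4998.
θ − 74° = arccos(√0.4998) = 45.0°, giving θ ≈ 74 + 45.0 = 119.0°.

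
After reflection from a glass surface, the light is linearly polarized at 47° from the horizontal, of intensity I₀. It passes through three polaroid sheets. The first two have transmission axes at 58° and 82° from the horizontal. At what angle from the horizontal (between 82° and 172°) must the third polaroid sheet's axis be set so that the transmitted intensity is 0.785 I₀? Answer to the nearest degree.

By Malus's law, I₁ = I₀ cos²(58° − 47°) = I₀ cos²(11°) = 0.9636 I₀.
I₂ = I₁ cos²(82° − 58°) = 0.9636 I₀ · cos²(24°) = 0.8042 I₀.
Need I₃/I₀ = 0.785, so cos²(θ − 82°) = 0.785 / 0.8042 = 0.9761.
θ − 82° = arccos(√0.9761) = 8.9°, giving θ ≈ 82 + 8.9 = 90.9°.

θ ≈ 91°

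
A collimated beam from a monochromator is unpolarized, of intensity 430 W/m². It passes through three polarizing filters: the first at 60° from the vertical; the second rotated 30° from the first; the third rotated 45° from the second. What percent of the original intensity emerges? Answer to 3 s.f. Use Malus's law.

Unpolarized light through the first polarizer → I₁ = 430 W/m²/2 = 215 W/m², polarized at 60°.
I₂ = I₁ · cos²(30°) = 215 · 0.75 = 161.3 W/m².
I₃ = I₂ · cos²(45°) = 161.3 · 0.5 = 80.63 W/m².
That is 18.75% of the incident intensity.

≈ 18.8%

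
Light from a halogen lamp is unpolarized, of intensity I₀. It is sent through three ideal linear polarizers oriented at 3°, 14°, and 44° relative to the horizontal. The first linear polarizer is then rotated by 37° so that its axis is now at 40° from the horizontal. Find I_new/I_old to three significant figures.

Before rotation:
Unpolarized light through the first polarizer → I₁ = ½ I₀, now polarized at 3°.
I₂ = I₁ cos²(14° − 3°) = 0.5 I₀ · cos²(11°) = 0.4818 I₀.
I₃ = I₂ cos²(44° − 14°) = 0.4818 I₀ · cos²(30°) = 0.3613 I₀.
After rotation:
Unpolarized light through the first polarizer → I₁ = ½ I₀, now polarized at 40°.
I₂ = I₁ cos²(14° − 40°) = 0.5 I₀ · cos²(26°) = 0.4039 I₀.
I₃ = I₂ cos²(44° − 14°) = 0.4039 I₀ · cos²(30°) = 0.3029 I₀.
Ratio = 0.3029 / 0.3613 = 0.8384.

I_new/I_old ≈ 0.838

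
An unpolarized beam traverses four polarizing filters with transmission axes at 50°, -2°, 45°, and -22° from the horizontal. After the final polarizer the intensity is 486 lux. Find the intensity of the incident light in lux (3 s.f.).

Unpolarized light through the first polarizer → I₁ = ½ I₀, now polarized at 50°.
I₂ = I₁ cos²(-2° − 50°) = 0.5 I₀ · cos²(52°) = 0.1895 I₀.
I₃ = I₂ cos²(45° + 2°) = 0.1895 I₀ · cos²(47°) = 0.08815 I₀.
I₄ = I₃ cos²(-22° − 45°) = 0.08815 I₀ · cos²(67°) = 0.01346 I₀.
So 486 lux = 0.01346 I₀, giving I₀ = 486/0.01346 = 3.611e+04 lux.

I₀ ≈ 3.61e4 lux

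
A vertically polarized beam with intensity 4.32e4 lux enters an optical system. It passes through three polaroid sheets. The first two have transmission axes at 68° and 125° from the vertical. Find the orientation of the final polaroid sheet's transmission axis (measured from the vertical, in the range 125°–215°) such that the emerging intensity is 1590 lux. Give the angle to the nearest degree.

θ ≈ 145°

By Malus's law, I₁ = I₀ cos²(68° − 0°) = I₀ cos²(68°) = 0.1403 I₀.
I₂ = I₁ cos²(125° − 68°) = 0.1403 I₀ · cos²(57°) = 0.04163 I₀.
Target fraction: 1590 / 4.32e4 lux = 0.03681 of I₀.
Need I₃/I₀ = 0.03681, so cos²(θ − 125°) = 0.03681 / 0.04163 = 0.8842.
θ − 125° = arccos(√0.8842) = 19.9°, giving θ ≈ 125 + 19.9 = 144.9°.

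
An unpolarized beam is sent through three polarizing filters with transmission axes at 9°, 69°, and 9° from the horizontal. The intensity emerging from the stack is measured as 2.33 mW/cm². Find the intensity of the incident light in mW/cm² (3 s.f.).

I₀ ≈ 74.6 mW/cm²

Unpolarized light through the first polarizer → I₁ = ½ I₀, now polarized at 9°.
I₂ = I₁ cos²(69° − 9°) = 0.5 I₀ · cos²(60°) = 0.125 I₀.
I₃ = I₂ cos²(9° − 69°) = 0.125 I₀ · cos²(60°) = 0.03125 I₀.
So 2.33 mW/cm² = 0.03125 I₀, giving I₀ = 2.33/0.03125 = 74.56 mW/cm².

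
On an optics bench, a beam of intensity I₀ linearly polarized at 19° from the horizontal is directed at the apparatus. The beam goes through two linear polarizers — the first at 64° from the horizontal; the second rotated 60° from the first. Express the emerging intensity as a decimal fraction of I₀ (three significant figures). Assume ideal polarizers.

≈ 0.125 I₀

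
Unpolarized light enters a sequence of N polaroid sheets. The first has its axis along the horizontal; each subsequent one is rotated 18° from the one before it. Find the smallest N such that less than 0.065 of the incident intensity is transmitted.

N = 22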